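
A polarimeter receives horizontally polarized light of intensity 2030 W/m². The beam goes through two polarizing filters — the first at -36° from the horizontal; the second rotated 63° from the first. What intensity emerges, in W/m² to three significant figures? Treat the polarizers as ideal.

I₁ = 2030 W/m² · cos²(36°) = 1329 W/m².
I₂ = I₁ · cos²(63°) = 1329 · 0.2061 = 273.8 W/m².

I ≈ 274 W/m²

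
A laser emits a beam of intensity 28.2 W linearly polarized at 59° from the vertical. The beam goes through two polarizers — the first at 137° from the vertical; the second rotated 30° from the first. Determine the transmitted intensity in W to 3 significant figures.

I ≈ 0.914 W

By Malus's law, I₁ = 28.2 W · cos²(78°) = 1.219 W.
I₂ = I₁ · cos²(30°) = 1.219 · 0.75 = 0.9143 W.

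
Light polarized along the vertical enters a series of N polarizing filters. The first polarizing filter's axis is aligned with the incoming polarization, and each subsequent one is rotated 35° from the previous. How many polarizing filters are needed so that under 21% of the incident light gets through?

N = 5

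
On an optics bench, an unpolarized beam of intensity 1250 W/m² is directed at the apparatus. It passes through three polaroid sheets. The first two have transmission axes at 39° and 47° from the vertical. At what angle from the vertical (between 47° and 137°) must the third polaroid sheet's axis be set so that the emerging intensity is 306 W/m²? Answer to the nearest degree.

θ ≈ 92°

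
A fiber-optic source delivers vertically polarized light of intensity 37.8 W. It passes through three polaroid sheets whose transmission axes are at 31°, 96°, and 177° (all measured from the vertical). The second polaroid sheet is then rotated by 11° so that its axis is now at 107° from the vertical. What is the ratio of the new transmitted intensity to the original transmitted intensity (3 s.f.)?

Before rotation:
I₁ = I₀ cos²(31° − 0°) = I₀ cos²(31°) = 0.7347 I₀.
I₂ = I₁ cos²(96° − 31°) = 0.7347 I₀ · cos²(65°) = 0.1312 I₀.
I₃ = I₂ cos²(177° − 96°) = 0.1312 I₀ · cos²(81°) = 0.003211 I₀.
After rotation:
I₁ = I₀ cos²(31° − 0°) = I₀ cos²(31°) = 0.7347 I₀.
I₂ = I₁ cos²(107° − 31°) = 0.7347 I₀ · cos²(76°) = 0.043 I₀.
I₃ = I₂ cos²(177° − 107°) = 0.043 I₀ · cos²(70°) = 0.00503 I₀.
Ratio = 0.00503 / 0.003211 = 1.566.

I_new/I_old ≈ 1.57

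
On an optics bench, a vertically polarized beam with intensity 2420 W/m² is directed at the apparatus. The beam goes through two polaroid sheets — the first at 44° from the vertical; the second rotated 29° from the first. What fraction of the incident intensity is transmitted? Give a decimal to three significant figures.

I₁ = 2420 W/m² · cos²(44°) = 1252 W/m².
I₂ = I₁ · cos²(29°) = 1252 · 0.765 = 957.9 W/m².
Transmitted fraction = 0.3958.

I/I₀ ≈ 0.396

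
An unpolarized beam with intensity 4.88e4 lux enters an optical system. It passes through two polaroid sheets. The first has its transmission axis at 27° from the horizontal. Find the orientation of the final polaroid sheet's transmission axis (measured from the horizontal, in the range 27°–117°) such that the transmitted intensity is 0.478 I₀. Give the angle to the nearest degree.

Unpolarized light through the first polarizer → I₁ = ½ I₀, now polarized at 27°.
Need I₂/I₀ = 0.478, so cos²(θ − 27°) = 0.478 / 0.5 = 0.956.
θ − 27° = arccos(√0.956) = 12.1°, giving θ ≈ 27 + 12.1 = 39.1°.

θ ≈ 39°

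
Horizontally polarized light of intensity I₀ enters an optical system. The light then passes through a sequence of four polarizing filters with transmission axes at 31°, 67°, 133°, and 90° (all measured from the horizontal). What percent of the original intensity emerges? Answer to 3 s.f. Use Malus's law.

≈ 4.26%

By Malus's law, I₁ = I₀ cos²(31° − 0°) = I₀ cos²(31°) = 0.7347 I₀.
I₂ = I₁ cos²(67° − 31°) = 0.7347 I₀ · cos²(36°) = 0.4809 I₀.
I₃ = I₂ cos²(133° − 67°) = 0.4809 I₀ · cos²(66°) = 0.07956 I₀.
I₄ = I₃ cos²(90° − 133°) = 0.07956 I₀ · cos²(43°) = 0.04255 I₀.
That is 4.255% of the incident intensity.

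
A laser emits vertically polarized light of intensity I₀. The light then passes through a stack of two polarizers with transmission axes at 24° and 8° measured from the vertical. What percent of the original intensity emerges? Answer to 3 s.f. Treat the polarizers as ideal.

≈ 77.1%

I₁ = I₀ cos²(24° − 0°) = I₀ cos²(24°) = 0.8346 I₀.
I₂ = I₁ cos²(8° − 24°) = 0.8346 I₀ · cos²(16°) = 0.7712 I₀.
That is 77.12% of the incident intensity.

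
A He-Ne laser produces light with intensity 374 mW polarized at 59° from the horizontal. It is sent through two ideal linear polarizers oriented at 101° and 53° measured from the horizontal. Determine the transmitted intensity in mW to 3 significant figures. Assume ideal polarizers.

I₁ = 374 mW · cos²(42°) = 206.5 mW.
I₂ = I₁ · cos²(48°) = 206.5 · 0.4477 = 92.48 mW.

I ≈ 92.5 mW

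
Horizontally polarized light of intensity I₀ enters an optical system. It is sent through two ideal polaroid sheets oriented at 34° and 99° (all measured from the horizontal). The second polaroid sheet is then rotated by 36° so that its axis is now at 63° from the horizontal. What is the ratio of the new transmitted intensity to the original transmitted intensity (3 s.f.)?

Before rotation:
By Malus's law, I₁ = I₀ cos²(34° − 0°) = I₀ cos²(34°) = 0.6873 I₀.
I₂ = I₁ cos²(99° − 34°) = 0.6873 I₀ · cos²(65°) = 0.1228 I₀.
After rotation:
I₁ = I₀ cos²(34° − 0°) = I₀ cos²(34°) = 0.6873 I₀.
I₂ = I₁ cos²(63° − 34°) = 0.6873 I₀ · cos²(29°) = 0.5258 I₀.
Ratio = 0.5258 / 0.1228 = 4.283.

I_new/I_old ≈ 4.28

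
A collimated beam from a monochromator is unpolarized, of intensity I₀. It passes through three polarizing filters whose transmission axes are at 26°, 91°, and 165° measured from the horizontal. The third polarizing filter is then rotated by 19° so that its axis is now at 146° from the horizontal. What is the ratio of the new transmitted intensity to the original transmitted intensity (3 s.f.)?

I_new/I_old ≈ 4.33

Before rotation:
Unpolarized light through the first polarizer → I₁ = ½ I₀, now polarized at 26°.
I₂ = I₁ cos²(91° − 26°) = 0.5 I₀ · cos²(65°) = 0.0893 I₀.
I₃ = I₂ cos²(165° − 91°) = 0.0893 I₀ · cos²(74°) = 0.006785 I₀.
After rotation:
Unpolarized light through the first polarizer → I₁ = ½ I₀, now polarized at 26°.
I₂ = I₁ cos²(91° − 26°) = 0.5 I₀ · cos²(65°) = 0.0893 I₀.
I₃ = I₂ cos²(146° − 91°) = 0.0893 I₀ · cos²(55°) = 0.02938 I₀.
Ratio = 0.02938 / 0.006785 = 4.33.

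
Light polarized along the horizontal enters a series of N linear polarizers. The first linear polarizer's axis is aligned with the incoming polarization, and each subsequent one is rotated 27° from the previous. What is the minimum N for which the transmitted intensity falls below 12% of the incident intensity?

N = 11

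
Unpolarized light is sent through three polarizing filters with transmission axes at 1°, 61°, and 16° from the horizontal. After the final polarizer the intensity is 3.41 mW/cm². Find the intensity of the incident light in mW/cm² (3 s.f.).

Unpolarized light through the first polarizer → I₁ = ½ I₀, now polarized at 1°.
I₂ = I₁ cos²(61° − 1°) = 0.5 I₀ · cos²(60°) = 0.125 I₀.
I₃ = I₂ cos²(16° − 61°) = 0.125 I₀ · cos²(45°) = 0.0625 I₀.
So 3.41 mW/cm² = 0.0625 I₀, giving I₀ = 3.41/0.0625 = 54.56 mW/cm².

I₀ ≈ 54.6 mW/cm²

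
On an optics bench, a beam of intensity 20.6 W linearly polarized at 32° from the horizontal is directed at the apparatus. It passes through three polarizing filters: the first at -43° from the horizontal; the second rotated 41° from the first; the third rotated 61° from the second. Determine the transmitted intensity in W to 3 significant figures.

I₁ = 20.6 W · cos²(75°) = 1.38 W.
I₂ = I₁ · cos²(41°) = 1.38 · 0.5696 = 0.786 W.
I₃ = I₂ · cos²(61°) = 0.786 · 0.235 = 0.1847 W.

I ≈ 0.185 W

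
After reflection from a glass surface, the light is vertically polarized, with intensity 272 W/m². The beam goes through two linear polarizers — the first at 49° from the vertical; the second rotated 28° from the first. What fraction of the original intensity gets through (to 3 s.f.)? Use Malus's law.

I/I₀ ≈ 0.336

By Malus's law, I₁ = 272 W/m² · cos²(49°) = 117.1 W/m².
I₂ = I₁ · cos²(28°) = 117.1 · 0.7796 = 91.27 W/m².
Transmitted fraction = 0.3355.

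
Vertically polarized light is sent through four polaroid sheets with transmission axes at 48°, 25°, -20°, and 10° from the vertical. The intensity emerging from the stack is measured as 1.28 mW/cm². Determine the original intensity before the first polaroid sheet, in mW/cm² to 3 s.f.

I₁ = I₀ cos²(48° − 0°) = I₀ cos²(48°) = 0.4477 I₀.
I₂ = I₁ cos²(25° − 48°) = 0.4477 I₀ · cos²(23°) = 0.3794 I₀.
I₃ = I₂ cos²(-20° − 25°) = 0.3794 I₀ · cos²(45°) = 0.1897 I₀.
I₄ = I₃ cos²(10° + 20°) = 0.1897 I₀ · cos²(30°) = 0.1423 I₀.
So 1.28 mW/cm² = 0.1423 I₀, giving I₀ = 1.28/0.1423 = 8.997 mW/cm².

I₀ ≈ 9.00 mW/cm²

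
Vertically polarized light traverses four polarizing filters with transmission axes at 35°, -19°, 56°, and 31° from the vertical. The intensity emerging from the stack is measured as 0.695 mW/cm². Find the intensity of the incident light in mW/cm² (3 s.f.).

I₀ ≈ 54.5 mW/cm²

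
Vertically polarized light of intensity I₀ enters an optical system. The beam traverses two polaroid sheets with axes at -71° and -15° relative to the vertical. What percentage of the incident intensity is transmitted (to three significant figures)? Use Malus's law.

By Malus's law, I₁ = I₀ cos²(-71° − 0°) = I₀ cos²(71°) = 0.106 I₀.
I₂ = I₁ cos²(-15° + 71°) = 0.106 I₀ · cos²(56°) = 0.03314 I₀.
That is 3.314% of the incident intensity.

≈ 3.31%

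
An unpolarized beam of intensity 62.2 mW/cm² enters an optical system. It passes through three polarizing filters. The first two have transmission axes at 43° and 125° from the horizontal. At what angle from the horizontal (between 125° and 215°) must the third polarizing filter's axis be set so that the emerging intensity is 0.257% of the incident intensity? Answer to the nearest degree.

θ ≈ 184°

Unpolarized light through the first polarizer → I₁ = ½ I₀, now polarized at 43°.
I₂ = I₁ cos²(125° − 43°) = 0.5 I₀ · cos²(82°) = 0.009685 I₀.
Need I₃/I₀ = 0.00257, so cos²(θ − 125°) = 0.00257 / 0.009685 = 0.2654.
θ − 125° = arccos(√0.2654) = 59.0°, giving θ ≈ 125 + 59.0 = 184.0°.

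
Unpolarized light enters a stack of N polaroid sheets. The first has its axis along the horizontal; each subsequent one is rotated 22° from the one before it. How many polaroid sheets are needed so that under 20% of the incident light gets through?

First polarizer halves the unpolarized light: factor 1/2.
Each further stage multiplies by cos²(22°) = 0.8597.
After N polarizers: T = 0.5·0.8597^(N−1). Require T < 0.20 ⇒ N−1 > ln(0.20/0.5)/ln(0.8597) = 6.06, so N−1 ≥ 7 and N = 8.
Check: N=8 gives T = 0.1735 < 0.20; N=7 gives T = 0.2018.

N = 8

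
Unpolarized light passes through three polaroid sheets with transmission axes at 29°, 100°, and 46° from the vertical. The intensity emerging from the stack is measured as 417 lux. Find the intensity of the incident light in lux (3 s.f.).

I₀ ≈ 2.28e4 lux

Unpolarized light through the first polarizer → I₁ = ½ I₀, now polarized at 29°.
I₂ = I₁ cos²(100° − 29°) = 0.5 I₀ · cos²(71°) = 0.053 I₀.
I₃ = I₂ cos²(46° − 100°) = 0.053 I₀ · cos²(54°) = 0.01831 I₀.
So 417 lux = 0.01831 I₀, giving I₀ = 417/0.01831 = 2.277e+04 lux.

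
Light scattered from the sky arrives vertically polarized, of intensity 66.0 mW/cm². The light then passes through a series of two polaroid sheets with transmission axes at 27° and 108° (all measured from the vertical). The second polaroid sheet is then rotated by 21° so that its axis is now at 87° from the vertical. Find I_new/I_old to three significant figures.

Before rotation:
I₁ = I₀ cos²(27° − 0°) = I₀ cos²(27°) = 0.7939 I₀.
I₂ = I₁ cos²(108° − 27°) = 0.7939 I₀ · cos²(81°) = 0.01943 I₀.
After rotation:
I₁ = I₀ cos²(27° − 0°) = I₀ cos²(27°) = 0.7939 I₀.
I₂ = I₁ cos²(87° − 27°) = 0.7939 I₀ · cos²(60°) = 0.1985 I₀.
Ratio = 0.1985 / 0.01943 = 10.22.

I_new/I_old ≈ 10.2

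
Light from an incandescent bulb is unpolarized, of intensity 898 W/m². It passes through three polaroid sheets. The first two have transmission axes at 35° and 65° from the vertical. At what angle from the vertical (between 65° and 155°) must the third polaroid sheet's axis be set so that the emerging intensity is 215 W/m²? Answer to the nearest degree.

θ ≈ 102°

Unpolarized light through the first polarizer → I₁ = ½ I₀, now polarized at 35°.
I₂ = I₁ cos²(65° − 35°) = 0.5 I₀ · cos²(30°) = 0.375 I₀.
Target fraction: 215 / 898 W/m² = 0.2394 of I₀.
Need I₃/I₀ = 0.2394, so cos²(θ − 65°) = 0.2394 / 0.375 = 0.6385.
θ − 65° = arccos(√0.6385) = 37.0°, giving θ ≈ 65 + 37.0 = 102.0°.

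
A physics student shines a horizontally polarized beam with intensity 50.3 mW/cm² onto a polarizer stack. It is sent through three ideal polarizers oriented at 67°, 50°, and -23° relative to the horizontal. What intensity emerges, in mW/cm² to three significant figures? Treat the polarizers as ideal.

I₁ = 50.3 mW/cm² · cos²(67°) = 7.679 mW/cm².
I₂ = I₁ · cos²(17°) = 7.679 · 0.9145 = 7.023 mW/cm².
I₃ = I₂ · cos²(73°) = 7.023 · 0.08548 = 0.6003 mW/cm².

I ≈ 0.600 mW/cm²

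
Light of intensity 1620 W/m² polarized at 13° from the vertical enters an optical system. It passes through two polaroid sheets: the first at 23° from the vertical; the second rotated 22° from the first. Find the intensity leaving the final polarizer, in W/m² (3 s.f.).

I₁ = 1620 W/m² · cos²(10°) = 1571 W/m².
I₂ = I₁ · cos²(22°) = 1571 · 0.8597 = 1351 W/m².

I ≈ 1350 W/m²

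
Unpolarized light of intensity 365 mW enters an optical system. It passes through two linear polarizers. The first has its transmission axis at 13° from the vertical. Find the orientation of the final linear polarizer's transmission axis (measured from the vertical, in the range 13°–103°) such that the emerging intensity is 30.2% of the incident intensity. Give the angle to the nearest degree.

θ ≈ 52°

Unpolarized light through the first polarizer → I₁ = ½ I₀, now polarized at 13°.
Need I₂/I₀ = 0.302, so cos²(θ − 13°) = 0.302 / 0.5 = 0.604.
θ − 13° = arccos(√0.604) = 39.0°, giving θ ≈ 13 + 39.0 = 52.0°.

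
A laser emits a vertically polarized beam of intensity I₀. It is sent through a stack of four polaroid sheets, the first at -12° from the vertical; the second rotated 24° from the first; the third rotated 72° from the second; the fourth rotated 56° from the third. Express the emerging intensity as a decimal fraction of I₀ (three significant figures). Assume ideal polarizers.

≈ 0.0238 I₀

By Malus's law, I₁ = I₀ cos²(-12° − 0°) = I₀ cos²(12°) = 0.9568 I₀.
I₂ = I₁ cos²(24°) = 0.9568 · 0.8346 I₀ = 0.7985 I₀.
I₃ = I₂ cos²(72°) = 0.7985 · 0.09549 I₀ = 0.07625 I₀.
I₄ = I₃ cos²(56°) = 0.07625 · 0.3127 I₀ = 0.02384 I₀.
Transmitted fraction = 0.02384.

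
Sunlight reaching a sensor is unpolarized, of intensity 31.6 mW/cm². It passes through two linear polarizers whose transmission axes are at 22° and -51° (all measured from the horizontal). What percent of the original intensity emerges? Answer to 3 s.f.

≈ 4.27%

Unpolarized light through the first polarizer → I₁ = 31.6 mW/cm²/2 = 15.8 mW/cm², polarized at 22°.
I₂ = I₁ · cos²(73°) = 15.8 · 0.08548 = 1.351 mW/cm².
That is 4.274% of the incident intensity.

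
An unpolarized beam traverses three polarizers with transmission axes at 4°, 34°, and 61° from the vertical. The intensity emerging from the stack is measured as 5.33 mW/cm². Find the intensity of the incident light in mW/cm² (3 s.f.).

I₀ ≈ 17.9 mW/cm²

Unpolarized light through the first polarizer → I₁ = ½ I₀, now polarized at 4°.
I₂ = I₁ cos²(34° − 4°) = 0.5 I₀ · cos²(30°) = 0.375 I₀.
I₃ = I₂ cos²(61° − 34°) = 0.375 I₀ · cos²(27°) = 0.2977 I₀.
So 5.33 mW/cm² = 0.2977 I₀, giving I₀ = 5.33/0.2977 = 17.9 mW/cm².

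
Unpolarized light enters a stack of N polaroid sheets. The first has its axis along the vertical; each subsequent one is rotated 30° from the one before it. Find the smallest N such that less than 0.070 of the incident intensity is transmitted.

First polarizer halves the unpolarized light: factor 1/2.
Each further stage multiplies by cos²(30°) = 0.75.
After N polarizers: T = 0.5·0.75^(N−1). Require T < 0.070 ⇒ N−1 > ln(0.070/0.5)/ln(0.75) = 6.83, so N−1 ≥ 7 and N = 8.
Check: N=8 gives T = 0.06674 < 0.070; N=7 gives T = 0.08899.

N = 8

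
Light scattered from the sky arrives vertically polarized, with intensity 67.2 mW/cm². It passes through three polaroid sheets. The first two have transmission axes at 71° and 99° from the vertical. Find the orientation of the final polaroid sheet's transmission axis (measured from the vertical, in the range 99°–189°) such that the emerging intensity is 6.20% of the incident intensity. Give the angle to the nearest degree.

By Malus's law, I₁ = I₀ cos²(71° − 0°) = I₀ cos²(71°) = 0.106 I₀.
I₂ = I₁ cos²(99° − 71°) = 0.106 I₀ · cos²(28°) = 0.08263 I₀.
Need I₃/I₀ = 0.062, so cos²(θ − 99°) = 0.062 / 0.08263 = 0.7503.
θ − 99° = arccos(√0.7503) = 30.0°, giving θ ≈ 99 + 30.0 = 129.0°.

θ ≈ 129°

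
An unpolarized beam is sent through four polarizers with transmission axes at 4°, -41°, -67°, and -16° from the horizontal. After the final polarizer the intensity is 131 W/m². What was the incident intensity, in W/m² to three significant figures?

Unpolarized light through the first polarizer → I₁ = ½ I₀, now polarized at 4°.
I₂ = I₁ cos²(-41° − 4°) = 0.5 I₀ · cos²(45°) = 0.25 I₀.
I₃ = I₂ cos²(-67° + 41°) = 0.25 I₀ · cos²(26°) = 0.202 I₀.
I₄ = I₃ cos²(-16° + 67°) = 0.202 I₀ · cos²(51°) = 0.07998 I₀.
So 131 W/m² = 0.07998 I₀, giving I₀ = 131/0.07998 = 1638 W/m².

I₀ ≈ 1640 W/m²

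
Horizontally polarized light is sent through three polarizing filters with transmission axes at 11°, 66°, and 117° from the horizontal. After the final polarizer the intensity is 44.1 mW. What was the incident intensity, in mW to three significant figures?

I₁ = I₀ cos²(11° − 0°) = I₀ cos²(11°) = 0.9636 I₀.
I₂ = I₁ cos²(66° − 11°) = 0.9636 I₀ · cos²(55°) = 0.317 I₀.
I₃ = I₂ cos²(117° − 66°) = 0.317 I₀ · cos²(51°) = 0.1256 I₀.
So 44.1 mW = 0.1256 I₀, giving I₀ = 44.1/0.1256 = 351.3 mW.

I₀ ≈ 351 mW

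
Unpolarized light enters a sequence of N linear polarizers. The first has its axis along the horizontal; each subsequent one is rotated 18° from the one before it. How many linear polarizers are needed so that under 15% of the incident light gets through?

First polarizer halves the unpolarized light: factor 1/2.
Each further stage multiplies by cos²(18°) = 0.9045.
After N polarizers: T = 0.5·0.9045^(N−1). Require T < 0.15 ⇒ N−1 > ln(0.15/0.5)/ln(0.9045) = 12.00, so N−1 ≥ 12 and N = 13.
Check: N=13 gives T = 0.1499 < 0.15; N=12 gives T = 0.1658.

N = 13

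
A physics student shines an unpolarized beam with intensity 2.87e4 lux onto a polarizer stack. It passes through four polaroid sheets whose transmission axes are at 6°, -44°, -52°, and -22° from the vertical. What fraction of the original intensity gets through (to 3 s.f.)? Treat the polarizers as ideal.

Unpolarized light through the first polarizer → I₁ = 2.87e4 lux/2 = 1.435e+04 lux, polarized at 6°.
I₂ = I₁ · cos²(50°) = 1.435e+04 · 0.4132 = 5929 lux.
I₃ = I₂ · cos²(8°) = 5929 · 0.9806 = 5814 lux.
I₄ = I₃ · cos²(30°) = 5814 · 0.75 = 4361 lux.
Transmitted fraction = 0.1519.

I/I₀ ≈ 0.152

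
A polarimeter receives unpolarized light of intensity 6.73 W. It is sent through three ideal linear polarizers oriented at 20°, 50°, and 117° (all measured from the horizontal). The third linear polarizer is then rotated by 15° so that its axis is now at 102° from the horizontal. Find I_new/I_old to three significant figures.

Before rotation:
Unpolarized light through the first polarizer → I₁ = ½ I₀, now polarized at 20°.
I₂ = I₁ cos²(50° − 20°) = 0.5 I₀ · cos²(30°) = 0.375 I₀.
I₃ = I₂ cos²(117° − 50°) = 0.375 I₀ · cos²(67°) = 0.05725 I₀.
After rotation:
Unpolarized light through the first polarizer → I₁ = ½ I₀, now polarized at 20°.
I₂ = I₁ cos²(50° − 20°) = 0.5 I₀ · cos²(30°) = 0.375 I₀.
I₃ = I₂ cos²(102° − 50°) = 0.375 I₀ · cos²(52°) = 0.1421 I₀.
Ratio = 0.1421 / 0.05725 = 2.483.

I_new/I_old ≈ 2.48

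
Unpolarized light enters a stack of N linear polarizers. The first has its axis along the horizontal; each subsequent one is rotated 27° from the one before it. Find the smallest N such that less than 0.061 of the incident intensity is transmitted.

N = 11

First polarizer halves the unpolarized light: factor 1/2.
Each further stage multiplies by cos²(27°) = 0.7939.
After N polarizers: T = 0.5·0.7939^(N−1). Require T < 0.061 ⇒ N−1 > ln(0.061/0.5)/ln(0.7939) = 9.11, so N−1 ≥ 10 and N = 11.
Check: N=11 gives T = 0.04973 < 0.061; N=10 gives T = 0.06264.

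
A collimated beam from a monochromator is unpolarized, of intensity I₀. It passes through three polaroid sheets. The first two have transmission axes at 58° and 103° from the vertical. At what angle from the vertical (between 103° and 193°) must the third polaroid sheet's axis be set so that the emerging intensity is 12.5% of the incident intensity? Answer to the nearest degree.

Unpolarized light through the first polarizer → I₁ = ½ I₀, now polarized at 58°.
I₂ = I₁ cos²(103° − 58°) = 0.5 I₀ · cos²(45°) = 0.25 I₀.
Need I₃/I₀ = 0.125, so cos²(θ − 103°) = 0.125 / 0.25 = 0.5.
θ − 103° = arccos(√0.5) = 45.0°, giving θ ≈ 103 + 45.0 = 148.0°.

θ ≈ 148°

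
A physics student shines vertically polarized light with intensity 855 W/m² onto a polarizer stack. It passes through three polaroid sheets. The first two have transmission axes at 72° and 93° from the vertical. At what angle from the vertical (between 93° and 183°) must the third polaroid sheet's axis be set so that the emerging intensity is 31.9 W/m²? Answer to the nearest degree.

By Malus's law, I₁ = I₀ cos²(72° − 0°) = I₀ cos²(72°) = 0.09549 I₀.
I₂ = I₁ cos²(93° − 72°) = 0.09549 I₀ · cos²(21°) = 0.08323 I₀.
Target fraction: 31.9 / 855 W/m² = 0.03731 of I₀.
Need I₃/I₀ = 0.03731, so cos²(θ − 93°) = 0.03731 / 0.08323 = 0.4483.
θ − 93° = arccos(√0.4483) = 48.0°, giving θ ≈ 93 + 48.0 = 141.0°.

θ ≈ 141°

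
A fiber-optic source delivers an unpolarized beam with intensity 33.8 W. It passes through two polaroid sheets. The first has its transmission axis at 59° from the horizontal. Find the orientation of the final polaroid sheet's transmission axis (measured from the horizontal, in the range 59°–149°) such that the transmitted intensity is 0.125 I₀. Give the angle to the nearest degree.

θ ≈ 119°

Unpolarized light through the first polarizer → I₁ = ½ I₀, now polarized at 59°.
Need I₂/I₀ = 0.125, so cos²(θ − 59°) = 0.125 / 0.5 = 0.25.
θ − 59° = arccos(√0.25) = 60.0°, giving θ ≈ 59 + 60.0 = 119.0°.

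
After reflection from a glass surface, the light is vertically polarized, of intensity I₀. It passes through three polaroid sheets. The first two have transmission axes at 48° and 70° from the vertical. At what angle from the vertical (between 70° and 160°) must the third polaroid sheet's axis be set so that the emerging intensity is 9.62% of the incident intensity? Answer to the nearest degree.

θ ≈ 130°

I₁ = I₀ cos²(48° − 0°) = I₀ cos²(48°) = 0.4477 I₀.
I₂ = I₁ cos²(70° − 48°) = 0.4477 I₀ · cos²(22°) = 0.3849 I₀.
Need I₃/I₀ = 0.0962, so cos²(θ − 70°) = 0.0962 / 0.3849 = 0.2499.
θ − 70° = arccos(√0.2499) = 60.0°, giving θ ≈ 70 + 60.0 = 130.0°.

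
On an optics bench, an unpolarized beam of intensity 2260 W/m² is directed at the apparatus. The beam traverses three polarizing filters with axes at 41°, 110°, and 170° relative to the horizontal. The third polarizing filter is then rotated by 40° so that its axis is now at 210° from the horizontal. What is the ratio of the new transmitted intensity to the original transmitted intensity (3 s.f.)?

I_new/I_old ≈ 0.121

Before rotation:
Unpolarized light through the first polarizer → I₁ = ½ I₀, now polarized at 41°.
I₂ = I₁ cos²(110° − 41°) = 0.5 I₀ · cos²(69°) = 0.06421 I₀.
I₃ = I₂ cos²(170° − 110°) = 0.06421 I₀ · cos²(60°) = 0.01605 I₀.
After rotation:
Unpolarized light through the first polarizer → I₁ = ½ I₀, now polarized at 41°.
I₂ = I₁ cos²(110° − 41°) = 0.5 I₀ · cos²(69°) = 0.06421 I₀.
Angle between axes 2 and 3: 80°. I₃ = 0.06421 I₀ · cos²(80°) = 0.001936 I₀.
Ratio = 0.001936 / 0.01605 = 0.1206.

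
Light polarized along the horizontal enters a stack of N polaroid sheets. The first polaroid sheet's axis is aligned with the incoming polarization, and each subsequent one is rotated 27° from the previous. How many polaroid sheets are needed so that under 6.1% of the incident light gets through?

N = 14

First polarizer is aligned with the polarization: full transmission.
Each further stage multiplies by cos²(27°) = 0.7939.
After N polarizers: T = 0.7939^(N−1). Require T < 0.061 ⇒ N−1 > ln(0.061)/ln(0.7939) = 12.12, so N−1 ≥ 13 and N = 14.
Check: N=14 gives T = 0.04976 < 0.061; N=13 gives T = 0.06268.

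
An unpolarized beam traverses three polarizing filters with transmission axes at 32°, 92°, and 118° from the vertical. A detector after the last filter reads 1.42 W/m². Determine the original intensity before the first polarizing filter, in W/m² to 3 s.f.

I₀ ≈ 14.1 W/m²

Unpolarized light through the first polarizer → I₁ = ½ I₀, now polarized at 32°.
I₂ = I₁ cos²(92° − 32°) = 0.5 I₀ · cos²(60°) = 0.125 I₀.
I₃ = I₂ cos²(118° − 92°) = 0.125 I₀ · cos²(26°) = 0.101 I₀.
So 1.42 W/m² = 0.101 I₀, giving I₀ = 1.42/0.101 = 14.06 W/m².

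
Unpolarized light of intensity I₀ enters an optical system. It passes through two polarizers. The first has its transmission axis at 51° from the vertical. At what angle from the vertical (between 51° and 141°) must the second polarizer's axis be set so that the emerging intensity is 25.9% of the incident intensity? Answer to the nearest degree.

Unpolarized light through the first polarizer → I₁ = ½ I₀, now polarized at 51°.
Need I₂/I₀ = 0.259, so cos²(θ − 51°) = 0.259 / 0.5 = 0.518.
θ − 51° = arccos(√0.518) = 44.0°, giving θ ≈ 51 + 44.0 = 95.0°.

θ ≈ 95°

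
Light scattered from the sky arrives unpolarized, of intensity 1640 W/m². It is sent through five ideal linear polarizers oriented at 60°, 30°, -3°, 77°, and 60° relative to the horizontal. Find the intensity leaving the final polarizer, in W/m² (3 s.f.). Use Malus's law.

Unpolarized light through the first polarizer → I₁ = 1640 W/m²/2 = 820 W/m², polarized at 60°.
I₂ = I₁ · cos²(30°) = 820 · 0.75 = 615 W/m².
I₃ = I₂ · cos²(33°) = 615 · 0.7034 = 432.6 W/m².
I₄ = I₃ · cos²(80°) = 432.6 · 0.03015 = 13.04 W/m².
I₅ = I₄ · cos²(17°) = 13.04 · 0.9145 = 11.93 W/m².

I ≈ 11.9 W/m²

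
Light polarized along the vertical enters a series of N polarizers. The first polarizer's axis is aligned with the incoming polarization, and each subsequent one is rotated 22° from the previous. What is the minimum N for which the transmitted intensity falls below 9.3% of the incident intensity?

N = 17

First polarizer is aligned with the polarization: full transmission.
Each further stage multiplies by cos²(22°) = 0.8597.
After N polarizers: T = 0.8597^(N−1). Require T < 0.093 ⇒ N−1 > ln(0.093)/ln(0.8597) = 15.71, so N−1 ≥ 16 and N = 17.
Check: N=17 gives T = 0.08898 < 0.093; N=16 gives T = 0.1035.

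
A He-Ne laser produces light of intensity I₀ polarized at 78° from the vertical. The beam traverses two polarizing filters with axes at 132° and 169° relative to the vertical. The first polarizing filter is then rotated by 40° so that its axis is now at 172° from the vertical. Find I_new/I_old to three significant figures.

Before rotation:
By Malus's law, I₁ = I₀ cos²(132° − 78°) = I₀ cos²(54°) = 0.3455 I₀.
I₂ = I₁ cos²(169° − 132°) = 0.3455 I₀ · cos²(37°) = 0.2204 I₀.
After rotation:
I₁ = I₀ cos²(172° − 78°) = I₀ cos²(86°) = 0.004866 I₀.
I₂ = I₁ cos²(169° − 172°) = 0.004866 I₀ · cos²(3°) = 0.004853 I₀.
Ratio = 0.004853 / 0.2204 = 0.02202.

I_new/I_old ≈ 0.0220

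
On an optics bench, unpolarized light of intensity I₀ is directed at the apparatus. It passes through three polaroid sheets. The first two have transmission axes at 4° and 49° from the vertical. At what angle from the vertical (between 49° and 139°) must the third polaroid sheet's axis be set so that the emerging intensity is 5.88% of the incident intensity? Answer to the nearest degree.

θ ≈ 110°

Unpolarized light through the first polarizer → I₁ = ½ I₀, now polarized at 4°.
I₂ = I₁ cos²(49° − 4°) = 0.5 I₀ · cos²(45°) = 0.25 I₀.
Need I₃/I₀ = 0.0588, so cos²(θ − 49°) = 0.0588 / 0.25 = 0.2352.
θ − 49° = arccos(√0.2352) = 61.0°, giving θ ≈ 49 + 61.0 = 110.0°.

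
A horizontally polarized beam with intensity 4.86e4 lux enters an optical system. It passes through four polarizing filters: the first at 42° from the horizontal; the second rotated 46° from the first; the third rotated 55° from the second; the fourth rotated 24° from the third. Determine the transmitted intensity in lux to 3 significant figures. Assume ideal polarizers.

I₁ = 4.86e4 lux · cos²(42°) = 2.684e+04 lux.
I₂ = I₁ · cos²(46°) = 2.684e+04 · 0.4826 = 1.295e+04 lux.
I₃ = I₂ · cos²(55°) = 1.295e+04 · 0.329 = 4261 lux.
I₄ = I₃ · cos²(24°) = 4261 · 0.8346 = 3556 lux.

I ≈ 3560 lux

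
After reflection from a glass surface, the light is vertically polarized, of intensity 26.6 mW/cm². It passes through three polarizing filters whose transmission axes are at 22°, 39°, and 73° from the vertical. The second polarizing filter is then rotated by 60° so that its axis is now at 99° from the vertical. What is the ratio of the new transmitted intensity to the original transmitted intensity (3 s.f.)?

I_new/I_old ≈ 0.0650

Before rotation:
By Malus's law, I₁ = I₀ cos²(22° − 0°) = I₀ cos²(22°) = 0.8597 I₀.
I₂ = I₁ cos²(39° − 22°) = 0.8597 I₀ · cos²(17°) = 0.7862 I₀.
I₃ = I₂ cos²(73° − 39°) = 0.7862 I₀ · cos²(34°) = 0.5403 I₀.
After rotation:
I₁ = I₀ cos²(22° − 0°) = I₀ cos²(22°) = 0.8597 I₀.
I₂ = I₁ cos²(99° − 22°) = 0.8597 I₀ · cos²(77°) = 0.0435 I₀.
I₃ = I₂ cos²(73° − 99°) = 0.0435 I₀ · cos²(26°) = 0.03514 I₀.
Ratio = 0.03514 / 0.5403 = 0.06504.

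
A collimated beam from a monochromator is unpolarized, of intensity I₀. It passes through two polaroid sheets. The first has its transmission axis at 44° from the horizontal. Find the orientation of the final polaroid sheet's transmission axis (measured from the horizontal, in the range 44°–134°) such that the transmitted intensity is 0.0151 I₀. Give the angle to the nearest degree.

Unpolarized light through the first polarizer → I₁ = ½ I₀, now polarized at 44°.
Need I₂/I₀ = 0.0151, so cos²(θ − 44°) = 0.0151 / 0.5 = 0.0302.
θ − 44° = arccos(√0.0302) = 80.0°, giving θ ≈ 44 + 80.0 = 124.0°.

θ ≈ 124°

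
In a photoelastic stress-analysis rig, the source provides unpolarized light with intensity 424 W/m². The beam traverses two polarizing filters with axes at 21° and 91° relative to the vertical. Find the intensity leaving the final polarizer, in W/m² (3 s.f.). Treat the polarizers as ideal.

I ≈ 24.8 W/m²

Unpolarized light through the first polarizer → I₁ = 424 W/m²/2 = 212 W/m², polarized at 21°.
I₂ = I₁ · cos²(70°) = 212 · 0.117 = 24.8 W/m².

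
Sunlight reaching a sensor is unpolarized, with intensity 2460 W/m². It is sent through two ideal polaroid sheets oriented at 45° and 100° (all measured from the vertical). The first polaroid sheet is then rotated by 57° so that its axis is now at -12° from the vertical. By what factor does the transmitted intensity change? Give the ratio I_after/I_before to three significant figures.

I_new/I_old ≈ 0.427

Before rotation:
Unpolarized light through the first polarizer → I₁ = ½ I₀, now polarized at 45°.
I₂ = I₁ cos²(100° − 45°) = 0.5 I₀ · cos²(55°) = 0.1645 I₀.
After rotation:
Unpolarized light through the first polarizer → I₁ = ½ I₀, now polarized at -12°.
Angle between axes 1 and 2: 68°. I₂ = 0.5 I₀ · cos²(68°) = 0.07017 I₀.
Ratio = 0.07017 / 0.1645 = 0.4265.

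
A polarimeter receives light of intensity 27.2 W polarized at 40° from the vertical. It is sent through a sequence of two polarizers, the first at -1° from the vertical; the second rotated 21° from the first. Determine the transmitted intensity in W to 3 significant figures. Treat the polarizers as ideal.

By Malus's law, I₁ = 27.2 W · cos²(41°) = 15.49 W.
I₂ = I₁ · cos²(21°) = 15.49 · 0.8716 = 13.5 W.

I ≈ 13.5 W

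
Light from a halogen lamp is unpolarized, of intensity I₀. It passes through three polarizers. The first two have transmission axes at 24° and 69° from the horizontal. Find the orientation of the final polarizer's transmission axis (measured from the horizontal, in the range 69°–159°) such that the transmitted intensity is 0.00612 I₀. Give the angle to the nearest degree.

θ ≈ 150°

Unpolarized light through the first polarizer → I₁ = ½ I₀, now polarized at 24°.
I₂ = I₁ cos²(69° − 24°) = 0.5 I₀ · cos²(45°) = 0.25 I₀.
Need I₃/I₀ = 0.00612, so cos²(θ − 69°) = 0.00612 / 0.25 = 0.02448.
θ − 69° = arccos(√0.02448) = 81.0°, giving θ ≈ 69 + 81.0 = 150.0°.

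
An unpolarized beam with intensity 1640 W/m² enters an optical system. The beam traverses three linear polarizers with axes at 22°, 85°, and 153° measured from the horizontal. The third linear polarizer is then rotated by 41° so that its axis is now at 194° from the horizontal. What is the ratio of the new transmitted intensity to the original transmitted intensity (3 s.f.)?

Before rotation:
Unpolarized light through the first polarizer → I₁ = ½ I₀, now polarized at 22°.
I₂ = I₁ cos²(85° − 22°) = 0.5 I₀ · cos²(63°) = 0.1031 I₀.
I₃ = I₂ cos²(153° − 85°) = 0.1031 I₀ · cos²(68°) = 0.01446 I₀.
After rotation:
Unpolarized light through the first polarizer → I₁ = ½ I₀, now polarized at 22°.
I₂ = I₁ cos²(85° − 22°) = 0.5 I₀ · cos²(63°) = 0.1031 I₀.
Angle between axes 2 and 3: 71°. I₃ = 0.1031 I₀ · cos²(71°) = 0.01092 I₀.
Ratio = 0.01092 / 0.01446 = 0.7553.

I_new/I_old ≈ 0.755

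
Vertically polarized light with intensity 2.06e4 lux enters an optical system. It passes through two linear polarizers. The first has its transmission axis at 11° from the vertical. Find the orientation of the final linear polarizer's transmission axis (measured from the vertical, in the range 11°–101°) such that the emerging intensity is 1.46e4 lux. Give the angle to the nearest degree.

θ ≈ 42°

By Malus's law, I₁ = I₀ cos²(11° − 0°) = I₀ cos²(11°) = 0.9636 I₀.
Target fraction: 1.46e4 / 2.06e4 lux = 0.7087 of I₀.
Need I₂/I₀ = 0.7087, so cos²(θ − 11°) = 0.7087 / 0.9636 = 0.7355.
θ − 11° = arccos(√0.7355) = 30.9°, giving θ ≈ 11 + 30.9 = 41.9°.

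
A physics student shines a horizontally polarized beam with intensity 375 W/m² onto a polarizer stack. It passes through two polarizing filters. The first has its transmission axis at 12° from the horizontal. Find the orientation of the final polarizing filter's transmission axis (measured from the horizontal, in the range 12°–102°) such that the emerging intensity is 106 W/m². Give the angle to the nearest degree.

θ ≈ 69°

By Malus's law, I₁ = I₀ cos²(12° − 0°) = I₀ cos²(12°) = 0.9568 I₀.
Target fraction: 106 / 375 W/m² = 0.2827 of I₀.
Need I₂/I₀ = 0.2827, so cos²(θ − 12°) = 0.2827 / 0.9568 = 0.2954.
θ − 12° = arccos(√0.2954) = 57.1°, giving θ ≈ 12 + 57.1 = 69.1°.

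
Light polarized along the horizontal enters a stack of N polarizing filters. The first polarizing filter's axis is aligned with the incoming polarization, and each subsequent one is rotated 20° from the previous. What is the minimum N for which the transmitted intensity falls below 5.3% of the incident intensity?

N = 25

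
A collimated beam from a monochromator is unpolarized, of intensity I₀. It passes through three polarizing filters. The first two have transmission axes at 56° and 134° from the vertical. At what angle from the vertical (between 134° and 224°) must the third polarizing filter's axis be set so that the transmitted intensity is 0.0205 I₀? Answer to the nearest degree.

θ ≈ 147°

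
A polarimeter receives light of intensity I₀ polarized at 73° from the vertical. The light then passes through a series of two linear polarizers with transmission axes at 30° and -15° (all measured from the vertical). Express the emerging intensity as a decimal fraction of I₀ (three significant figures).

I₁ = I₀ cos²(30° − 73°) = I₀ cos²(43°) = 0.5349 I₀.
I₂ = I₁ cos²(-15° − 30°) = 0.5349 I₀ · cos²(45°) = 0.2674 I₀.
Transmitted fraction = 0.2674.

≈ 0.267 I₀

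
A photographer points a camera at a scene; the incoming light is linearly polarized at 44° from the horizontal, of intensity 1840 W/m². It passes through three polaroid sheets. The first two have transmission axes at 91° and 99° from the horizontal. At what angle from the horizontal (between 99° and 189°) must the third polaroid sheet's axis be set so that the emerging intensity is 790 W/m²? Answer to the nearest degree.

θ ≈ 113°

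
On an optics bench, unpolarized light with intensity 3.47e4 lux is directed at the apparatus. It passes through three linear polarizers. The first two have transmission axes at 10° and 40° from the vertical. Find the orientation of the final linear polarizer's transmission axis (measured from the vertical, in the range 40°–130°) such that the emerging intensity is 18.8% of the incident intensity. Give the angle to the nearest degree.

Unpolarized light through the first polarizer → I₁ = ½ I₀, now polarized at 10°.
I₂ = I₁ cos²(40° − 10°) = 0.5 I₀ · cos²(30°) = 0.375 I₀.
Need I₃/I₀ = 0.188, so cos²(θ − 40°) = 0.188 / 0.375 = 0.5013.
θ − 40° = arccos(√0.5013) = 44.9°, giving θ ≈ 40 + 44.9 = 84.9°.

θ ≈ 85°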